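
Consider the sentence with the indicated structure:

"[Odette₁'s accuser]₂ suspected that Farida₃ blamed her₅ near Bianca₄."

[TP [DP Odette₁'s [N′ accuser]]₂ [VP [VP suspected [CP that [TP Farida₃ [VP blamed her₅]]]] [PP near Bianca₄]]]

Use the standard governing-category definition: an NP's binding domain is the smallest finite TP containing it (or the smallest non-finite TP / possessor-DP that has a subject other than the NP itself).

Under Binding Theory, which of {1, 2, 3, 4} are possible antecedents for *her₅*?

*her* is a pronoun, so Principle B applies: it must be free in its binding domain.
Binding domain of *her₅*: the embedded TP, whose subject is Farida₃.
*Odette₁* and the pronoun do not c-command one another → neither Principle B nor Principle C is at stake; coindexation permitted.
*[Odette₁'s accuser]₂* c-commands the pronoun but from outside its binding domain, and is not c-commanded by it → coindexation permitted.
*Farida₃* c-commands the pronoun within its binding domain → coindexation would violate Principle B.
*Bianca₄* and the pronoun do not c-command one another → neither Principle B nor Principle C is at stake; coindexation permitted.

{1, 2, 4}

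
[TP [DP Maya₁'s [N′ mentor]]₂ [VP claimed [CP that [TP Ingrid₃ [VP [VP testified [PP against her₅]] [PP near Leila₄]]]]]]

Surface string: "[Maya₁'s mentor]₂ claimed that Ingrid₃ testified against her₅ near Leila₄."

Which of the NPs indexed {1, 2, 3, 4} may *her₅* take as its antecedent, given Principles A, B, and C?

{1, 2, 4}

*her* is a pronoun, so Principle B applies: it must be free in its binding domain.
Binding domain of *her₅*: the embedded TP, whose subject is Ingrid₃.
*Maya₁* and the pronoun do not c-command one another → neither Principle B nor Principle C is at stake; coindexation permitted.
*[Maya₁'s mentor]₂* c-commands the pronoun but from outside its binding domain, and is not c-commanded by it → coindexation permitted.
*Ingrid₃* c-commands the pronoun within its binding domain → coindexation would violate Principle B.
*Leila₄* and the pronoun do not c-command one another → neither Principle B nor Principle C is at stake; coindexation permitted.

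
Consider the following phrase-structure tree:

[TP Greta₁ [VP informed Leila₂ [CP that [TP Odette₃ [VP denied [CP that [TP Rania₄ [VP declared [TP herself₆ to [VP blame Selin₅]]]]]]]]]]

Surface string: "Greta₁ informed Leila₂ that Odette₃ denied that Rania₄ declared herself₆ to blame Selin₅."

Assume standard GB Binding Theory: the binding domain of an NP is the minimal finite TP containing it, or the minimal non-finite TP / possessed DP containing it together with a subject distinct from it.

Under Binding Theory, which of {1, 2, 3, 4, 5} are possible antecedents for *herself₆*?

*herself* is an anaphor, so Principle A applies: it must be bound in its binding domain.
Binding domain of *herself₆*: the embedded TP, whose subject is Rania₄.
*Greta₁* c-commands the anaphor but is outside its binding domain → cannot satisfy Principle A.
*Leila₂* c-commands the anaphor but is outside its binding domain → cannot satisfy Principle A.
*Odette₃* c-commands the anaphor but is outside its binding domain → cannot satisfy Principle A.
*Rania₄* c-commands the anaphor within its binding domain → licit binder.
*Selin₅* does not c-command the anaphor → cannot bind it.

{4}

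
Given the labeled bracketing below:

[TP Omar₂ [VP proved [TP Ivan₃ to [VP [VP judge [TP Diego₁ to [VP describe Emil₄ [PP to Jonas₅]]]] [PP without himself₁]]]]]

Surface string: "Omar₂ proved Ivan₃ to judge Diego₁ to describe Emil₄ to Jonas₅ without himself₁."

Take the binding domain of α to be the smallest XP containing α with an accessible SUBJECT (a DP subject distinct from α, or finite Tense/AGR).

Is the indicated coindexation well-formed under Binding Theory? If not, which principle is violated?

The two coindexed NPs are *Diego₁* and *himself₁*.
*himself₁* is an anaphor. Principle A requires it to be bound within its binding domain — the embedded TP, whose subject is Ivan₃.
Within that domain it is c-commanded by *Ivan₃*, which does not share its index.
*Diego₁* does not c-command the anaphor at all.
The anaphor is unbound in its domain → Principle A violation.

Principle A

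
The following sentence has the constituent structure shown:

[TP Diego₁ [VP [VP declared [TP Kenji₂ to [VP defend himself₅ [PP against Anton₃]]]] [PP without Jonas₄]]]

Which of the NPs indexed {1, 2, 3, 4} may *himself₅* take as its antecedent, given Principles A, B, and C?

*himself* is an anaphor, so Principle A applies: it must be bound in its binding domain.
Binding domain of *himself₅*: the embedded TP, whose subject is Kenji₂.
*Diego₁* c-commands the anaphor but is outside its binding domain → cannot satisfy Principle A.
*Kenji₂* c-commands the anaphor within its binding domain → licit binder.
*Anton₃* does not c-command the anaphor → cannot bind it.
*Jonas₄* does not c-command the anaphor → cannot bind it.

{2}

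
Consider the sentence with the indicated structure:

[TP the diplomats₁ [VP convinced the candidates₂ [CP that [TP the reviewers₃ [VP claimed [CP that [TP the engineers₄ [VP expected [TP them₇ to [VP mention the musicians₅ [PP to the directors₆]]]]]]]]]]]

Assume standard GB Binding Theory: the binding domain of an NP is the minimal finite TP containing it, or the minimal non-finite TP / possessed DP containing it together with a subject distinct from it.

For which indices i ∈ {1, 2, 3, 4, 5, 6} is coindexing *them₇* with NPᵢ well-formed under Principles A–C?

{1, 2, 3}

*them* is a pronoun, so Principle B applies: it must be free in its binding domain.
Binding domain of *them₇*: the embedded TP, whose subject is the engineers₄.
*the diplomats₁* c-commands the pronoun but from outside its binding domain, and is not c-commanded by it → coindexation permitted.
*the candidates₂* c-commands the pronoun but from outside its binding domain, and is not c-commanded by it → coindexation permitted.
*the reviewers₃* c-commands the pronoun but from outside its binding domain, and is not c-commanded by it → coindexation permitted.
*the engineers₄* c-commands the pronoun within its binding domain → coindexation would violate Principle B.
*the musicians₅*: the pronoun c-commands this R-expression → coindexation would violate Principle C on *the musicians₅*.
*the directors₆*: the pronoun c-commands this R-expression → coindexation would violate Principle C on *the directors₆*.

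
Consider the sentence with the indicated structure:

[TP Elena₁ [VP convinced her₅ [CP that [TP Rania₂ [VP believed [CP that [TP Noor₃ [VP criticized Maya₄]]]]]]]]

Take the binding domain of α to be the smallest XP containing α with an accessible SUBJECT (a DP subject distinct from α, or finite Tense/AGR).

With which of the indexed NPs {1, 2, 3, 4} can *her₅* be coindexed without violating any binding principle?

*her* is a pronoun, so Principle B applies: it must be free in its binding domain.
Binding domain of *her₅*: the matrix TP, whose subject is Elena₁.
*Elena₁* c-commands the pronoun within its binding domain → coindexation would violate Principle B.
*Rania₂*: the pronoun c-commands this R-expression → coindexation would violate Principle C on *Rania₂*.
*Noor₃*: the pronoun c-commands this R-expression → coindexation would violate Principle C on *Noor₃*.
*Maya₄*: the pronoun c-commands this R-expression → coindexation would violate Principle C on *Maya₄*.

none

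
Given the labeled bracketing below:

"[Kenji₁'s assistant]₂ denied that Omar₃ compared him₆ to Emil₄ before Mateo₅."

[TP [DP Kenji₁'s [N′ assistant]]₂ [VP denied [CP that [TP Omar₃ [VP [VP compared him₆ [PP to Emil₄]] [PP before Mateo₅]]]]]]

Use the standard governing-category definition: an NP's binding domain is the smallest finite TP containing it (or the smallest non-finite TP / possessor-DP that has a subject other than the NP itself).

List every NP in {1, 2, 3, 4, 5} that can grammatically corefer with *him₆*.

{1, 2, 5}

*him* is a pronoun, so Principle B applies: it must be free in its binding domain.
Binding domain of *him₆*: the embedded TP, whose subject is Omar₃.
*Kenji₁* and the pronoun do not c-command one another → neither Principle B nor Principle C is at stake; coindexation permitted.
*[Kenji₁'s assistant]₂* c-commands the pronoun but from outside its binding domain, and is not c-commanded by it → coindexation permitted.
*Omar₃* c-commands the pronoun within its binding domain → coindexation would violate Principle B.
*Emil₄*: the pronoun c-commands this R-expression → coindexation would violate Principle C on *Emil₄*.
*Mateo₅* and the pronoun do not c-command one another → neither Principle B nor Principle C is at stake; coindexation permitted.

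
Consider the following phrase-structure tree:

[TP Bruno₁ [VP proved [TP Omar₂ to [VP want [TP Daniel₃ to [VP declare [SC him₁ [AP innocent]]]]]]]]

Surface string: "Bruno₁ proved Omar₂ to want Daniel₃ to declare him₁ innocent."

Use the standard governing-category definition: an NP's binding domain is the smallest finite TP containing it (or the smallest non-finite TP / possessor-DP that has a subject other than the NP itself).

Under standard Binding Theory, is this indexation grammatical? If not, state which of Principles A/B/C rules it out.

The two coindexed NPs are *Bruno₁* and *him₁*.
*him₁* is a pronoun; its binding domain is the embedded TP, whose subject is Daniel₃. Within that domain it is c-commanded only by *Daniel₃*, which carries a different index — the pronoun is free locally, so Principle B holds.
*Bruno₁* is an R-expression; *him₁* does not c-command it, and no other NP shares its index, so Principle C is satisfied.
All principles are respected.

grammatical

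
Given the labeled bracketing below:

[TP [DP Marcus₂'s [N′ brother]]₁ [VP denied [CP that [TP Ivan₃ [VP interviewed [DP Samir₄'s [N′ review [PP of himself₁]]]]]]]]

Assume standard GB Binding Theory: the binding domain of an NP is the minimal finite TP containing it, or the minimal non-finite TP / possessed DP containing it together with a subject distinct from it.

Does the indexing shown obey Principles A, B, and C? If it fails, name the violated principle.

The two coindexed NPs are *[Marcus₂'s brother]₁* and *himself₁*.
*himself₁* is an anaphor. Principle A requires it to be bound within its binding domain — the possessed DP, whose subject is Samir₄.
Within that domain it is c-commanded by *Samir₄*, which does not share its index.
*[Marcus₂'s brother]₁* does c-command the anaphor, but from outside its binding domain.
The anaphor is unbound in its domain → Principle A violation.

Principle A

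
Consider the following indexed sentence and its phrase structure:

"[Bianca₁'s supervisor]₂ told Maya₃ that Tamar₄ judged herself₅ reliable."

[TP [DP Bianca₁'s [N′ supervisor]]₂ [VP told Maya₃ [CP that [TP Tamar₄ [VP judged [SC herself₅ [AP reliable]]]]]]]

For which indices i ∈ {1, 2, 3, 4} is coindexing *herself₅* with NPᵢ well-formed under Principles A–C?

*herself* is an anaphor, so Principle A applies: it must be bound in its binding domain.
Binding domain of *herself₅*: the embedded TP, whose subject is Tamar₄.
*Bianca₁* does not c-command the anaphor → cannot bind it.
*[Bianca₁'s supervisor]₂* c-commands the anaphor but is outside its binding domain → cannot satisfy Principle A.
*Maya₃* c-commands the anaphor but is outside its binding domain → cannot satisfy Principle A.
*Tamar₄* c-commands the anaphor within its binding domain → licit binder.

{4}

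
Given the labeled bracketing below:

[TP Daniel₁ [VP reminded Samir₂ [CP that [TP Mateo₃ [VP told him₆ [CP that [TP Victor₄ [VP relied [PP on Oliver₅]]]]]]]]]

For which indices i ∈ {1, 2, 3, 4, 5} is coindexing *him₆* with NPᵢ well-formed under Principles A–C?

*him* is a pronoun, so Principle B applies: it must be free in its binding domain.
Binding domain of *him₆*: the embedded TP, whose subject is Mateo₃.
*Daniel₁* c-commands the pronoun but from outside its binding domain, and is not c-commanded by it → coindexation permitted.
*Samir₂* c-commands the pronoun but from outside its binding domain, and is not c-commanded by it → coindexation permitted.
*Mateo₃* c-commands the pronoun within its binding domain → coindexation would violate Principle B.
*Victor₄*: the pronoun c-commands this R-expression → coindexation would violate Principle C on *Victor₄*.
*Oliver₅*: the pronoun c-commands this R-expression → coindexation would violate Principle C on *Oliver₅*.

{1, 2}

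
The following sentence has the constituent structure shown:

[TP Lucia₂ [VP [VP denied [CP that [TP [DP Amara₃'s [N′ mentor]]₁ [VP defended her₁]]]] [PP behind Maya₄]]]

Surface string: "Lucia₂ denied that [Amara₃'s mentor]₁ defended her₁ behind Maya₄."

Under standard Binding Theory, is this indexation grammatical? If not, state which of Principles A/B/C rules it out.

The two coindexed NPs are *[Amara₃'s mentor]₁* and *her₁*.
*her₁* is a pronoun. Its binding domain is the embedded TP, whose subject is [Amara₃'s mentor]₁.
*[Amara₃'s mentor]₁* c-commands it within that domain and carries the same index.
The pronoun is locally bound → Principle B violation.

Principle B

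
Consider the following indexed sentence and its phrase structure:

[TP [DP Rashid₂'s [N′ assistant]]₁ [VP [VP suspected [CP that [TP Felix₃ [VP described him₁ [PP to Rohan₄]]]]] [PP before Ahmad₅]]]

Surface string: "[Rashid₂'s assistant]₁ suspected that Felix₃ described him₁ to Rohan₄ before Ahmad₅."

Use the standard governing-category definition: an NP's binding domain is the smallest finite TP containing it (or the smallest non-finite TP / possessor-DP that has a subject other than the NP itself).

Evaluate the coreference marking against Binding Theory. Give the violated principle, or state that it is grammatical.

The two coindexed NPs are *[Rashid₂'s assistant]₁* and *him₁*.
*him₁* is a pronoun; its binding domain is the embedded TP, whose subject is Felix₃. Within that domain it is c-commanded only by *Felix₃*, which carries a different index — the pronoun is free locally, so Principle B holds.
*[Rashid₂'s assistant]₁* is an R-expression; *him₁* does not c-command it, and no other NP shares its index, so Principle C is satisfied.
All principles are respected.

grammatical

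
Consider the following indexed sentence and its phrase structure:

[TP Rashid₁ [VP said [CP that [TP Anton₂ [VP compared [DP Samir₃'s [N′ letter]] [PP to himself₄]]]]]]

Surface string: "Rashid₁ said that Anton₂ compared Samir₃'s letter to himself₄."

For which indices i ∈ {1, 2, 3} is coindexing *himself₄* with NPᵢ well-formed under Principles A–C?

{2}

*himself* is an anaphor, so Principle A applies: it must be bound in its binding domain.
Binding domain of *himself₄*: the embedded TP, whose subject is Anton₂.
*Rashid₁* c-commands the anaphor but is outside its binding domain → cannot satisfy Principle A.
*Anton₂* c-commands the anaphor within its binding domain → licit binder.
*Samir₃* does not c-command the anaphor → cannot bind it.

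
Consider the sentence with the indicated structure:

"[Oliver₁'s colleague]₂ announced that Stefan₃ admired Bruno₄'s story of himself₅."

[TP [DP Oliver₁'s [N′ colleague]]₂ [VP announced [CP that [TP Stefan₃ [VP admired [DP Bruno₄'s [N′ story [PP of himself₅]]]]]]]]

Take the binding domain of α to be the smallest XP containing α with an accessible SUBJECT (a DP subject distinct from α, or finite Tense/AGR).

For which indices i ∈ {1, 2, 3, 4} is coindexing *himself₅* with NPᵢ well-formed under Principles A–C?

*himself* is an anaphor, so Principle A applies: it must be bound in its binding domain.
Binding domain of *himself₅*: the possessed DP, whose subject is Bruno₄.
*Oliver₁* does not c-command the anaphor → cannot bind it.
*[Oliver₁'s colleague]₂* c-commands the anaphor but is outside its binding domain → cannot satisfy Principle A.
*Stefan₃* c-commands the anaphor but is outside its binding domain → cannot satisfy Principle A.
*Bruno₄* c-commands the anaphor within its binding domain → licit binder.

{4}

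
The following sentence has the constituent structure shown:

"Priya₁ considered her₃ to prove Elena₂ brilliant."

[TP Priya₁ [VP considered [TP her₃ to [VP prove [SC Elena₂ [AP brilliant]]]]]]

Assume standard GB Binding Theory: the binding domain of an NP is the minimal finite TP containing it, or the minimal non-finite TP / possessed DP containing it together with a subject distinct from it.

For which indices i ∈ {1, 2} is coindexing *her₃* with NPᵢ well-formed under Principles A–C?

none

*her* is a pronoun, so Principle B applies: it must be free in its binding domain.
Binding domain of *her₃*: the matrix TP, whose subject is Priya₁.
*Priya₁* c-commands the pronoun within its binding domain → coindexation would violate Principle B.
*Elena₂*: the pronoun c-commands this R-expression → coindexation would violate Principle C on *Elena₂*.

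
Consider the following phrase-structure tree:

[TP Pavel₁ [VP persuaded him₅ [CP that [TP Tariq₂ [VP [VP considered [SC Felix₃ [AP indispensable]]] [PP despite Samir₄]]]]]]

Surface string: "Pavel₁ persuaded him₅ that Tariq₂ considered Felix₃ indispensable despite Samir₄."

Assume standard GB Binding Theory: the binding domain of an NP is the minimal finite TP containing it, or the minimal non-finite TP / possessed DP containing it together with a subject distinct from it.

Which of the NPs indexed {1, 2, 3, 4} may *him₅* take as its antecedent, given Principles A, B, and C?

*him* is a pronoun, so Principle B applies: it must be free in its binding domain.
Binding domain of *him₅*: the matrix TP, whose subject is Pavel₁.
*Pavel₁* c-commands the pronoun within its binding domain → coindexation would violate Principle B.
*Tariq₂*: the pronoun c-commands this R-expression → coindexation would violate Principle C on *Tariq₂*.
*Felix₃*: the pronoun c-commands this R-expression → coindexation would violate Principle C on *Felix₃*.
*Samir₄*: the pronoun c-commands this R-expression → coindexation would violate Principle C on *Samir₄*.

none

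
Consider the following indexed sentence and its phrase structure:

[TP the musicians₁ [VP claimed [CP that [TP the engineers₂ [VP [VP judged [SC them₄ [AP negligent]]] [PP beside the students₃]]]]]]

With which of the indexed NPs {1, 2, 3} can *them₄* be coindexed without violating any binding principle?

{1, 3}

*them* is a pronoun, so Principle B applies: it must be free in its binding domain.
Binding domain of *them₄*: the embedded TP, whose subject is the engineers₂.
*the musicians₁* c-commands the pronoun but from outside its binding domain, and is not c-commanded by it → coindexation permitted.
*the engineers₂* c-commands the pronoun within its binding domain → coindexation would violate Principle B.
*the students₃* and the pronoun do not c-command one another → neither Principle B nor Principle C is at stake; coindexation permitted.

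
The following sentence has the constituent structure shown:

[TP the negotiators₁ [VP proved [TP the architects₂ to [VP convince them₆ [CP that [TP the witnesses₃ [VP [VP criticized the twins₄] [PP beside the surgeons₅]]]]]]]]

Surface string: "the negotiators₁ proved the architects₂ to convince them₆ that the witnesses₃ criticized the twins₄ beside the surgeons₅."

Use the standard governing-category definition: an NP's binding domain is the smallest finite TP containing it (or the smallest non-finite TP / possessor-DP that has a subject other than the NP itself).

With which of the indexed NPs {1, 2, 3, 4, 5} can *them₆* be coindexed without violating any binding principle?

*them* is a pronoun, so Principle B applies: it must be free in its binding domain.
Binding domain of *them₆*: the embedded TP, whose subject is the architects₂.
*the negotiators₁* c-commands the pronoun but from outside its binding domain, and is not c-commanded by it → coindexation permitted.
*the architects₂* c-commands the pronoun within its binding domain → coindexation would violate Principle B.
*the witnesses₃*: the pronoun c-commands this R-expression → coindexation would violate Principle C on *the witnesses₃*.
*the twins₄*: the pronoun c-commands this R-expression → coindexation would violate Principle C on *the twins₄*.
*the surgeons₅*: the pronoun c-commands this R-expression → coindexation would violate Principle C on *the surgeons₅*.

{1}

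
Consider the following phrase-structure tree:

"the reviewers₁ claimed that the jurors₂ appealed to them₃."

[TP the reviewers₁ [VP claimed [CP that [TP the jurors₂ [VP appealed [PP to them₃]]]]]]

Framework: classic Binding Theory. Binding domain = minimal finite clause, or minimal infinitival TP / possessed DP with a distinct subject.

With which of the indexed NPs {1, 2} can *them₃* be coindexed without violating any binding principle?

{1}

*them* is a pronoun, so Principle B applies: it must be free in its binding domain.
Binding domain of *them₃*: the embedded TP, whose subject is the jurors₂.
*the reviewers₁* c-commands the pronoun but from outside its binding domain, and is not c-commanded by it → coindexation permitted.
*the jurors₂* c-commands the pronoun within its binding domain → coindexation would violate Principle B.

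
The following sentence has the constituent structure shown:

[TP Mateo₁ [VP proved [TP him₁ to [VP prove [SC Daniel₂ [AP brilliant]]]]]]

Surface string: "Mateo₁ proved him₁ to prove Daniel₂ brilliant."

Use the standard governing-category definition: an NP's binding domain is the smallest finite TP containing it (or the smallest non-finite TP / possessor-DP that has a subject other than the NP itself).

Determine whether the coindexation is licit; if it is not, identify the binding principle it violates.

The two coindexed NPs are *Mateo₁* and *him₁*.
*him₁* is a pronoun. Its binding domain is the matrix TP, whose subject is Mateo₁.
*Mateo₁* c-commands it within that domain and carries the same index.
The pronoun is locally bound → Principle B violation.

Principle B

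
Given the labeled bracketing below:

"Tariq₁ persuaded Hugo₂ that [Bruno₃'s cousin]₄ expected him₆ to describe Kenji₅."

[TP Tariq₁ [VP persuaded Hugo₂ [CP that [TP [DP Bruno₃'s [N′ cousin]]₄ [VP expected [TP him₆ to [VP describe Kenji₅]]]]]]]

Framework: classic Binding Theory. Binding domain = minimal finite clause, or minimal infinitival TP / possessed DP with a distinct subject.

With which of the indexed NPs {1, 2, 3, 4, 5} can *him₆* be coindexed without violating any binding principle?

{1, 2, 3}

*him* is a pronoun, so Principle B applies: it must be free in its binding domain.
Binding domain of *him₆*: the embedded TP, whose subject is [Bruno₃'s cousin]₄.
*Tariq₁* c-commands the pronoun but from outside its binding domain, and is not c-commanded by it → coindexation permitted.
*Hugo₂* c-commands the pronoun but from outside its binding domain, and is not c-commanded by it → coindexation permitted.
*Bruno₃* and the pronoun do not c-command one another → neither Principle B nor Principle C is at stake; coindexation permitted.
*[Bruno₃'s cousin]₄* c-commands the pronoun within its binding domain → coindexation would violate Principle B.
*Kenji₅*: the pronoun c-commands this R-expression → coindexation would violate Principle C on *Kenji₅*.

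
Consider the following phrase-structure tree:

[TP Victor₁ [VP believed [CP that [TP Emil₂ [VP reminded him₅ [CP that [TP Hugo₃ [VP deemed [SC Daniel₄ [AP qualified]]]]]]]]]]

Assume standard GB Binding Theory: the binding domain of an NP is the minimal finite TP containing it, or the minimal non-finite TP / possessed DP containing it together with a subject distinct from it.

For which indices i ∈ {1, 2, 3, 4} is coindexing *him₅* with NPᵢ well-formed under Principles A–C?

{1}

*him* is a pronoun, so Principle B applies: it must be free in its binding domain.
Binding domain of *him₅*: the embedded TP, whose subject is Emil₂.
*Victor₁* c-commands the pronoun but from outside its binding domain, and is not c-commanded by it → coindexation permitted.
*Emil₂* c-commands the pronoun within its binding domain → coindexation would violate Principle B.
*Hugo₃*: the pronoun c-commands this R-expression → coindexation would violate Principle C on *Hugo₃*.
*Daniel₄*: the pronoun c-commands this R-expression → coindexation would violate Principle C on *Daniel₄*.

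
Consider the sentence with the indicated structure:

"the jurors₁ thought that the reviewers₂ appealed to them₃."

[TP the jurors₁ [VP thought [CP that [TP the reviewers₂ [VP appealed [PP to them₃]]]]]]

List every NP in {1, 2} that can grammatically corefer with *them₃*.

*them* is a pronoun, so Principle B applies: it must be free in its binding domain.
Binding domain of *them₃*: the embedded TP, whose subject is the reviewers₂.
*the jurors₁* c-commands the pronoun but from outside its binding domain, and is not c-commanded by it → coindexation permitted.
*the reviewers₂* c-commands the pronoun within its binding domain → coindexation would violate Principle B.

{1}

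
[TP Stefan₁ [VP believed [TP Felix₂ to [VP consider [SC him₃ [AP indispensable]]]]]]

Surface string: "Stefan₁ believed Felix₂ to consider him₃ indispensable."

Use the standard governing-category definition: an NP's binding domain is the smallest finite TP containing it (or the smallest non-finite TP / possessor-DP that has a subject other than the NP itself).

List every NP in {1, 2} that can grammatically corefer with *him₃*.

{1}

*him* is a pronoun, so Principle B applies: it must be free in its binding domain.
Binding domain of *him₃*: the embedded TP, whose subject is Felix₂.
*Stefan₁* c-commands the pronoun but from outside its binding domain, and is not c-commanded by it → coindexation permitted.
*Felix₂* c-commands the pronoun within its binding domain → coindexation would violate Principle B.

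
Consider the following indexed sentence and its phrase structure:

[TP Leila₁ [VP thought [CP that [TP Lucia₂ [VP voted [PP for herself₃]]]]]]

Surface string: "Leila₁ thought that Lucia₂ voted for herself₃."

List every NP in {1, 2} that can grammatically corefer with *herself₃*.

{2}

*herself* is an anaphor, so Principle A applies: it must be bound in its binding domain.
Binding domain of *herself₃*: the embedded TP, whose subject is Lucia₂.
*Leila₁* c-commands the anaphor but is outside its binding domain → cannot satisfy Principle A.
*Lucia₂* c-commands the anaphor within its binding domain → licit binder.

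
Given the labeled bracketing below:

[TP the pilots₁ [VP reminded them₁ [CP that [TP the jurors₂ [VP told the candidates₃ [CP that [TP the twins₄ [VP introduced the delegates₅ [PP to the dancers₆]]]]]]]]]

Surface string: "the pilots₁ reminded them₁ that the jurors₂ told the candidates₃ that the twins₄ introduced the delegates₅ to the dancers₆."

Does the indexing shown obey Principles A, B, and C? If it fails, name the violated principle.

Principle B

The two coindexed NPs are *the pilots₁* and *them₁*.
*them₁* is a pronoun. Its binding domain is the matrix TP, whose subject is the pilots₁.
*the pilots₁* c-commands it within that domain and carries the same index.
The pronoun is locally bound → Principle B violation.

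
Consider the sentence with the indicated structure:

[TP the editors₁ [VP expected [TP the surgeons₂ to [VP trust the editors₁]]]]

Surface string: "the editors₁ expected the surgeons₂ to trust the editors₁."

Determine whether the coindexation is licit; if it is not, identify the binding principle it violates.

The two coindexed NPs are *the editors₁* (the lower occurrence) and *the editors₁* (the higher occurrence).
*the editors₁* (the lower occurrence) is an R-expression. Principle C requires it to be free everywhere.
*the editors₁* (the higher occurrence) c-commands it and carries the same index.
The R-expression is bound → Principle C violation.

Principle C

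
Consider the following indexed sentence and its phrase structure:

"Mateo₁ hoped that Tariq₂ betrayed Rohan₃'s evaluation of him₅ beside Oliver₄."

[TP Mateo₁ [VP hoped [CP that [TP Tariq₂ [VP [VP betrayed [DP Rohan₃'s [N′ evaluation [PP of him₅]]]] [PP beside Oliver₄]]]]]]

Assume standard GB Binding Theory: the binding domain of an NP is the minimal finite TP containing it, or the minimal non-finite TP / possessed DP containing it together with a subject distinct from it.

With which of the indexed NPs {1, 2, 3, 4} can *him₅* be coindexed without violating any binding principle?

{1, 2, 4}

*him* is a pronoun, so Principle B applies: it must be free in its binding domain.
Binding domain of *him₅*: the possessed DP, whose subject is Rohan₃.
*Mateo₁* c-commands the pronoun but from outside its binding domain, and is not c-commanded by it → coindexation permitted.
*Tariq₂* c-commands the pronoun but from outside its binding domain, and is not c-commanded by it → coindexation permitted.
*Rohan₃* c-commands the pronoun within its binding domain → coindexation would violate Principle B.
*Oliver₄* and the pronoun do not c-command one another → neither Principle B nor Principle C is at stake; coindexation permitted.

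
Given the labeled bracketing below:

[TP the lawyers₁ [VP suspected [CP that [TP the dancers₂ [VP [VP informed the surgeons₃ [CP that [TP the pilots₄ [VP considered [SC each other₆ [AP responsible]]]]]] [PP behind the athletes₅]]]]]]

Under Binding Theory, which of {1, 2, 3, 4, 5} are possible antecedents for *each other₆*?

*each other* is an anaphor, so Principle A applies: it must be bound in its binding domain.
Binding domain of *each other₆*: the embedded TP, whose subject is the pilots₄.
*the lawyers₁* c-commands the anaphor but is outside its binding domain → cannot satisfy Principle A.
*the dancers₂* c-commands the anaphor but is outside its binding domain → cannot satisfy Principle A.
*the surgeons₃* c-commands the anaphor but is outside its binding domain → cannot satisfy Principle A.
*the pilots₄* c-commands the anaphor within its binding domain → licit binder.
*the athletes₅* does not c-command the anaphor → cannot bind it.

{4}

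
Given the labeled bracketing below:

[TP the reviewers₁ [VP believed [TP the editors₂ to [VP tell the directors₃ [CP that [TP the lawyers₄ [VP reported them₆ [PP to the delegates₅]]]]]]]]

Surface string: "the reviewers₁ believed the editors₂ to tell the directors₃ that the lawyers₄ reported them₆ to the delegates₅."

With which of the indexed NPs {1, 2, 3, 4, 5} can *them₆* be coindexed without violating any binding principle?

{1, 2, 3}

*them* is a pronoun, so Principle B applies: it must be free in its binding domain.
Binding domain of *them₆*: the embedded TP, whose subject is the lawyers₄.
*the reviewers₁* c-commands the pronoun but from outside its binding domain, and is not c-commanded by it → coindexation permitted.
*the editors₂* c-commands the pronoun but from outside its binding domain, and is not c-commanded by it → coindexation permitted.
*the directors₃* c-commands the pronoun but from outside its binding domain, and is not c-commanded by it → coindexation permitted.
*the lawyers₄* c-commands the pronoun within its binding domain → coindexation would violate Principle B.
*the delegates₅*: the pronoun c-commands this R-expression → coindexation would violate Principle C on *the delegates₅*.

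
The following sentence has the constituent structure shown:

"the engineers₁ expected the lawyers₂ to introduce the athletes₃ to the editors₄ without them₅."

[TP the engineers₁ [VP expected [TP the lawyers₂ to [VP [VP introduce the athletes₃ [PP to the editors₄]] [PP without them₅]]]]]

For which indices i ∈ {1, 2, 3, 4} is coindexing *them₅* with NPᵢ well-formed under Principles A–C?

{1, 3, 4}

*them* is a pronoun, so Principle B applies: it must be free in its binding domain.
Binding domain of *them₅*: the embedded TP, whose subject is the lawyers₂.
*the engineers₁* c-commands the pronoun but from outside its binding domain, and is not c-commanded by it → coindexation permitted.
*the lawyers₂* c-commands the pronoun within its binding domain → coindexation would violate Principle B.
*the athletes₃* and the pronoun do not c-command one another → neither Principle B nor Principle C is at stake; coindexation permitted.
*the editors₄* and the pronoun do not c-command one another → neither Principle B nor Principle C is at stake; coindexation permitted.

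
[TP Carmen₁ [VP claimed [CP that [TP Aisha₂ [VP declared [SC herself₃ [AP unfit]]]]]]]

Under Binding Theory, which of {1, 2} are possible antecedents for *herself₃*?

{2}

*herself* is an anaphor, so Principle A applies: it must be bound in its binding domain.
Binding domain of *herself₃*: the embedded TP, whose subject is Aisha₂.
*Carmen₁* c-commands the anaphor but is outside its binding domain → cannot satisfy Principle A.
*Aisha₂* c-commands the anaphor within its binding domain → licit binder.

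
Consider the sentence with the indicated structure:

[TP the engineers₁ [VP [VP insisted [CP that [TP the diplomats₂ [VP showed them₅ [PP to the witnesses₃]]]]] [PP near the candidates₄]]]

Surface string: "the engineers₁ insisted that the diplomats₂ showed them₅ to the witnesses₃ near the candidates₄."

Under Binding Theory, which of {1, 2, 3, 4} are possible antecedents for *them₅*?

*them* is a pronoun, so Principle B applies: it must be free in its binding domain.
Binding domain of *them₅*: the embedded TP, whose subject is the diplomats₂.
*the engineers₁* c-commands the pronoun but from outside its binding domain, and is not c-commanded by it → coindexation permitted.
*the diplomats₂* c-commands the pronoun within its binding domain → coindexation would violate Principle B.
*the witnesses₃*: the pronoun c-commands this R-expression → coindexation would violate Principle C on *the witnesses₃*.
*the candidates₄* and the pronoun do not c-command one another → neither Principle B nor Principle C is at stake; coindexation permitted.

{1, 4}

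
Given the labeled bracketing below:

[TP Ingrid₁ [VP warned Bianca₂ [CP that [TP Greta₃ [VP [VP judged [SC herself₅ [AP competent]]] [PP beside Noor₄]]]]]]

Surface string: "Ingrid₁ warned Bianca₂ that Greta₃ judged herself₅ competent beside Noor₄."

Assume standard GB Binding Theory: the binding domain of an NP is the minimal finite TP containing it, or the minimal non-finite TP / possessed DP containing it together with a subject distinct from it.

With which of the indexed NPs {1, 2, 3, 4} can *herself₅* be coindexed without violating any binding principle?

*herself* is an anaphor, so Principle A applies: it must be bound in its binding domain.
Binding domain of *herself₅*: the embedded TP, whose subject is Greta₃.
*Ingrid₁* c-commands the anaphor but is outside its binding domain → cannot satisfy Principle A.
*Bianca₂* c-commands the anaphor but is outside its binding domain → cannot satisfy Principle A.
*Greta₃* c-commands the anaphor within its binding domain → licit binder.
*Noor₄* does not c-command the anaphor → cannot bind it.

{3}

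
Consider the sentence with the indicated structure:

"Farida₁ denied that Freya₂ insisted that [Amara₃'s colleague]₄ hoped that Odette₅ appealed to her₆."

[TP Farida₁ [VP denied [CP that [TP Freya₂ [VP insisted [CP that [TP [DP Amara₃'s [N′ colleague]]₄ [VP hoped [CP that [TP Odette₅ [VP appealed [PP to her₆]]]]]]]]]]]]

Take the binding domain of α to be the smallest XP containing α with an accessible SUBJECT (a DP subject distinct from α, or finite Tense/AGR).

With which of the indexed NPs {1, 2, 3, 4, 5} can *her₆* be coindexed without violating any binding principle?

*her* is a pronoun, so Principle B applies: it must be free in its binding domain.
Binding domain of *her₆*: the embedded TP, whose subject is Odette₅.
*Farida₁* c-commands the pronoun but from outside its binding domain, and is not c-commanded by it → coindexation permitted.
*Freya₂* c-commands the pronoun but from outside its binding domain, and is not c-commanded by it → coindexation permitted.
*Amara₃* and the pronoun do not c-command one another → neither Principle B nor Principle C is at stake; coindexation permitted.
*[Amara₃'s colleague]₄* c-commands the pronoun but from outside its binding domain, and is not c-commanded by it → coindexation permitted.
*Odette₅* c-commands the pronoun within its binding domain → coindexation would violate Principle B.

{1, 2, 3, 4}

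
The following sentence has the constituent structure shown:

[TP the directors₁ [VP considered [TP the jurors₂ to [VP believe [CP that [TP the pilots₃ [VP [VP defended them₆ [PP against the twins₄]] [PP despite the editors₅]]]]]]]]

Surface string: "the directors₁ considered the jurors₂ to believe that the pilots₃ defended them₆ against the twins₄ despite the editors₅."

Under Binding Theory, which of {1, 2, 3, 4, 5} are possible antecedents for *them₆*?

{1, 2, 5}

*them* is a pronoun, so Principle B applies: it must be free in its binding domain.
Binding domain of *them₆*: the embedded TP, whose subject is the pilots₃.
*the directors₁* c-commands the pronoun but from outside its binding domain, and is not c-commanded by it → coindexation permitted.
*the jurors₂* c-commands the pronoun but from outside its binding domain, and is not c-commanded by it → coindexation permitted.
*the pilots₃* c-commands the pronoun within its binding domain → coindexation would violate Principle B.
*the twins₄*: the pronoun c-commands this R-expression → coindexation would violate Principle C on *the twins₄*.
*the editors₅* and the pronoun do not c-command one another → neither Principle B nor Principle C is at stake; coindexation permitted.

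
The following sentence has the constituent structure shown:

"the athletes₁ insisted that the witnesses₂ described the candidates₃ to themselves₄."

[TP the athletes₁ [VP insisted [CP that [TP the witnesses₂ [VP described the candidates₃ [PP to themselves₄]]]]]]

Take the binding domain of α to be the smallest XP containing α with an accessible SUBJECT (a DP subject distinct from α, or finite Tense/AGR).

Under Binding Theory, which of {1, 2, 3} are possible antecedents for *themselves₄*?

*themselves* is an anaphor, so Principle A applies: it must be bound in its binding domain.
Binding domain of *themselves₄*: the embedded TP, whose subject is the witnesses₂.
*the athletes₁* c-commands the anaphor but is outside its binding domain → cannot satisfy Principle A.
*the witnesses₂* c-commands the anaphor within its binding domain → licit binder.
*the candidates₃* c-commands the anaphor within its binding domain → licit binder.

{2, 3}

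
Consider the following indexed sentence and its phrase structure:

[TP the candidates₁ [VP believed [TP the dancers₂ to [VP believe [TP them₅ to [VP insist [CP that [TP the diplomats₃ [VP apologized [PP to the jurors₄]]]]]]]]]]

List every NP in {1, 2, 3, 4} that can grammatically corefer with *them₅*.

{1}

*them* is a pronoun, so Principle B applies: it must be free in its binding domain.
Binding domain of *them₅*: the embedded TP, whose subject is the dancers₂.
*the candidates₁* c-commands the pronoun but from outside its binding domain, and is not c-commanded by it → coindexation permitted.
*the dancers₂* c-commands the pronoun within its binding domain → coindexation would violate Principle B.
*the diplomats₃*: the pronoun c-commands this R-expression → coindexation would violate Principle C on *the diplomats₃*.
*the jurors₄*: the pronoun c-commands this R-expression → coindexation would violate Principle C on *the jurors₄*.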